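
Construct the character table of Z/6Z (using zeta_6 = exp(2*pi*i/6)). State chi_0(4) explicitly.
Character table of Z/6Z (irreps indexed chi_0,...,chi_5 with chi_k(m) = zeta_6^(k*m), zeta_6 = exp(2*pi*i/6)):
  irrep \ class  {0} (size 1)  {1} (size 1)    {2} (size 1)    {3} (size 1)  {4} (size 1)    {5} (size 1)  
  chi_0          1             1               1               1             1               1             
  chi_1          1             exp(I*pi/3)     exp(2*I*pi/3)   -1            exp(-2*I*pi/3)  exp(-I*pi/3)  
  chi_2          1             exp(2*I*pi/3)   exp(-2*I*pi/3)  1             exp(2*I*pi/3)   exp(-2*I*pi/3)
  chi_3          1             -1              1               -1            1               -1            
  chi_4          1             exp(-2*I*pi/3)  exp(2*I*pi/3)   1             exp(-2*I*pi/3)  exp(2*I*pi/3) 
  chi_5          1             exp(-I*pi/3)    exp(-2*I*pi/3)  -1            exp(2*I*pi/3)   exp(I*pi/3)   

Spot check: chi_0(4) = zeta_6^(0*4) = zeta_6^0 = 1.

Explanation: Z/6Z is abelian, so all 6 irreducible complex representations are 1-dimensional. They are given by chi_k(m) = zeta_6^(k*m) for k = 0,...,5. Row orthogonality: sum_m chi_k(m) conj(chi_l(m)) = 6 * [k = l].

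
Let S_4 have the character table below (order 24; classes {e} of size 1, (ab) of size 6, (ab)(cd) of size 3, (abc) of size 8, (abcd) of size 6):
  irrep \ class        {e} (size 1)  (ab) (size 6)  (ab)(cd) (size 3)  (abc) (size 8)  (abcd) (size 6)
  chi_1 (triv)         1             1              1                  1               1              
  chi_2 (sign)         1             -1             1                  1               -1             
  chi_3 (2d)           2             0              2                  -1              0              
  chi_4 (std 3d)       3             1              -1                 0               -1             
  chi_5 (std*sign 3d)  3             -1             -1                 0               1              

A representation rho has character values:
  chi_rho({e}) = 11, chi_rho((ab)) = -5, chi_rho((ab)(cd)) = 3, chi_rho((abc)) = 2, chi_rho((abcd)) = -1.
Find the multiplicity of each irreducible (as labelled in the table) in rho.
Multiplicities: chi_1: 0, chi_2: 3, chi_3: 1, chi_4: 0, chi_5: 2.

Why: Use <chi_rho, chi> = (1/|G|) sum_C |C| * chi_rho(C) * conj(chi(C)) with |G| = 24 for each irreducible chi in the table:
  <chi_rho, chi_1> = (1/24)[1*(11)*conj(1) + 6*(-5)*conj(1) + 3*(3)*conj(1) + 8*(2)*conj(1) + 6*(-1)*conj(1)]
      = (1/24)[(11) + (-30) + (9) + (16) + (-6)] = 0/24 = 0
  <chi_rho, chi_2> = (1/24)[1*(11)*conj(1) + 6*(-5)*conj(-1) + 3*(3)*conj(1) + 8*(2)*conj(1) + 6*(-1)*conj(-1)]
      = (1/24)[(11) + (30) + (9) + (16) + (6)] = 72/24 = 3
  <chi_rho, chi_3> = (1/24)[1*(11)*conj(2) + 6*(-5)*conj(0) + 3*(3)*conj(2) + 8*(2)*conj(-1) + 6*(-1)*conj(0)]
      = (1/24)[(22) + (0) + (18) + (-16) + (0)] = 24/24 = 1
  <chi_rho, chi_4> = (1/24)[1*(11)*conj(3) + 6*(-5)*conj(1) + 3*(3)*conj(-1) + 8*(2)*conj(0) + 6*(-1)*conj(-1)]
      = (1/24)[(33) + (-30) + (-9) + (0) + (6)] = 0/24 = 0
  <chi_rho, chi_5> = (1/24)[1*(11)*conj(3) + 6*(-5)*conj(-1) + 3*(3)*conj(-1) + 8*(2)*conj(0) + 6*(-1)*conj(1)]
      = (1/24)[(33) + (30) + (-9) + (0) + (-6)] = 48/24 = 2
Dimension check: dim(rho) = sum (mult * dim) = 0*1 + 3*1 + 1*2 + 0*3 + 2*3 = 11 = chi_rho(e) = 11.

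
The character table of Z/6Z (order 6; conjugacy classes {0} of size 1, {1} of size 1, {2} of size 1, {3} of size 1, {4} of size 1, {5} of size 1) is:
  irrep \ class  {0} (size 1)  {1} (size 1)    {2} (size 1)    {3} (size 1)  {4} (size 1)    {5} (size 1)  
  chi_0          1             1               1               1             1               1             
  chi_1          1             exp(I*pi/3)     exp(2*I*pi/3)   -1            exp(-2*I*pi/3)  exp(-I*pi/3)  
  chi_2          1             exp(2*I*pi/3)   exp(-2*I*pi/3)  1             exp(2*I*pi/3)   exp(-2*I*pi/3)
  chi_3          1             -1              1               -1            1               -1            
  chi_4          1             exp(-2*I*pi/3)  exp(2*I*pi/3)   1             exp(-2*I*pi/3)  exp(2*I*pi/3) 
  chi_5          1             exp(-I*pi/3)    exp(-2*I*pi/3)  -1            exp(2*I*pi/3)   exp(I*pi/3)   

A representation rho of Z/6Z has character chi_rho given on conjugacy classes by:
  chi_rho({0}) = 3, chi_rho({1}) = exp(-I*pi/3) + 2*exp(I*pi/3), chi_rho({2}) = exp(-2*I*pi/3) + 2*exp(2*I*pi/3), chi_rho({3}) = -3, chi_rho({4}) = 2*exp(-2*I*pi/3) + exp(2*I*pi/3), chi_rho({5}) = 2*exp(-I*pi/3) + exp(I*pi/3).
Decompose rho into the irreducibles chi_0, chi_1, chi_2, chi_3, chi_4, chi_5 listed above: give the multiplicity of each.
Multiplicities: chi_0: 0, chi_1: 2, chi_2: 0, chi_3: 0, chi_4: 0, chi_5: 1.

Why: Use <chi_rho, chi> = (1/|G|) sum_C |C| * chi_rho(C) * conj(chi(C)) with |G| = 6 for each irreducible chi in the table:
  <chi_rho, chi_0> = (1/6)[1*(3)*conj(1) + 1*(exp(-I*pi/3) + 2*exp(I*pi/3))*conj(1) + 1*(exp(-2*I*pi/3) + 2*exp(2*I*pi/3))*conj(1) + 1*(-3)*conj(1) + 1*(2*exp(-2*I*pi/3) + exp(2*I*pi/3))*conj(1) + 1*(2*exp(-I*pi/3) + exp(I*pi/3))*conj(1)]
      = (1/6)[(3) + (exp(-I*pi/3) + 2*exp(I*pi/3)) + (exp(-2*I*pi/3) + 2*exp(2*I*pi/3)) + (-3) + (2*exp(-2*I*pi/3) + exp(2*I*pi/3)) + (2*exp(-I*pi/3) + exp(I*pi/3))] = 0/6 = 0
  <chi_rho, chi_1> = (1/6)[1*(3)*conj(1) + 1*(exp(-I*pi/3) + 2*exp(I*pi/3))*conj(exp(I*pi/3)) + 1*(exp(-2*I*pi/3) + 2*exp(2*I*pi/3))*conj(exp(2*I*pi/3)) + 1*(-3)*conj(-1) + 1*(2*exp(-2*I*pi/3) + exp(2*I*pi/3))*conj(exp(-2*I*pi/3)) + 1*(2*exp(-I*pi/3) + exp(I*pi/3))*conj(exp(-I*pi/3))]
      = (1/6)[(3) + (2 + exp(-2*I*pi/3)) + (2 + exp(2*I*pi/3)) + (3) + (2 + exp(-2*I*pi/3)) + (2 + exp(2*I*pi/3))] = 12/6 = 2
  <chi_rho, chi_2> = (1/6)[1*(3)*conj(1) + 1*(exp(-I*pi/3) + 2*exp(I*pi/3))*conj(exp(2*I*pi/3)) + 1*(exp(-2*I*pi/3) + 2*exp(2*I*pi/3))*conj(exp(-2*I*pi/3)) + 1*(-3)*conj(1) + 1*(2*exp(-2*I*pi/3) + exp(2*I*pi/3))*conj(exp(2*I*pi/3)) + 1*(2*exp(-I*pi/3) + exp(I*pi/3))*conj(exp(-2*I*pi/3))]
      = (1/6)[(3) + (-1 + 2*exp(-I*pi/3)) + (1 + 2*exp(-2*I*pi/3)) + (-3) + (1 + 2*exp(2*I*pi/3)) + (-1 + 2*exp(I*pi/3))] = 0/6 = 0
  <chi_rho, chi_3> = (1/6)[1*(3)*conj(1) + 1*(exp(-I*pi/3) + 2*exp(I*pi/3))*conj(-1) + 1*(exp(-2*I*pi/3) + 2*exp(2*I*pi/3))*conj(1) + 1*(-3)*conj(-1) + 1*(2*exp(-2*I*pi/3) + exp(2*I*pi/3))*conj(1) + 1*(2*exp(-I*pi/3) + exp(I*pi/3))*conj(-1)]
      = (1/6)[(3) + (-2*exp(I*pi/3) - exp(-I*pi/3)) + (exp(-2*I*pi/3) + 2*exp(2*I*pi/3)) + (3) + (2*exp(-2*I*pi/3) + exp(2*I*pi/3)) + (-exp(I*pi/3) - 2*exp(-I*pi/3))] = 0/6 = 0
  <chi_rho, chi_4> = (1/6)[1*(3)*conj(1) + 1*(exp(-I*pi/3) + 2*exp(I*pi/3))*conj(exp(-2*I*pi/3)) + 1*(exp(-2*I*pi/3) + 2*exp(2*I*pi/3))*conj(exp(2*I*pi/3)) + 1*(-3)*conj(1) + 1*(2*exp(-2*I*pi/3) + exp(2*I*pi/3))*conj(exp(-2*I*pi/3)) + 1*(2*exp(-I*pi/3) + exp(I*pi/3))*conj(exp(2*I*pi/3))]
      = (1/6)[(3) + (-2 + exp(I*pi/3)) + (2 + exp(2*I*pi/3)) + (-3) + (2 + exp(-2*I*pi/3)) + (-2 + exp(-I*pi/3))] = 0/6 = 0
  <chi_rho, chi_5> = (1/6)[1*(3)*conj(1) + 1*(exp(-I*pi/3) + 2*exp(I*pi/3))*conj(exp(-I*pi/3)) + 1*(exp(-2*I*pi/3) + 2*exp(2*I*pi/3))*conj(exp(-2*I*pi/3)) + 1*(-3)*conj(-1) + 1*(2*exp(-2*I*pi/3) + exp(2*I*pi/3))*conj(exp(2*I*pi/3)) + 1*(2*exp(-I*pi/3) + exp(I*pi/3))*conj(exp(I*pi/3))]
      = (1/6)[(3) + (1 + 2*exp(2*I*pi/3)) + (1 + 2*exp(-2*I*pi/3)) + (3) + (1 + 2*exp(2*I*pi/3)) + (1 + 2*exp(-2*I*pi/3))] = 6/6 = 1
(Exp terms are combined using exp(i*s)*conj(exp(i*t)) = exp(i*(s-t)), and sums of them are collapsed using the identity that for every m > 1 the m distinct m-th roots of unity sum to 0, e.g. 1 + exp(2*I*pi/3) + exp(-2*I*pi/3) = 0.)
Dimension check: dim(rho) = sum (mult * dim) = 0*1 + 2*1 + 0*1 + 0*1 + 0*1 + 1*1 = 3 = chi_rho(e) = 3.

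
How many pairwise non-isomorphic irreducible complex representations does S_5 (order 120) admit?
7

Details: The number of irreducible complex representations of a finite group equals its number of conjugacy classes. Conjugacy classes in S_5 correspond to cycle types, i.e. partitions of 5; there are p(5) = 7 of them, so S_5 (order 120) has exactly 7 irreducible complex representations.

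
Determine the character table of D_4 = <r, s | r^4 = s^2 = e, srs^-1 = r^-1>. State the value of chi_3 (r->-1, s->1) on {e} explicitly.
Conjugacy classes: {e} of size 1, {r^2} of size 1, {r^1, r^3} of size 2, {s, sr^2, ...} of size 2, {sr, sr^3, ...} of size 2.
Character table:
  irrep \ class              {e} (size 1)  {r^2} (size 1)  {r^1, r^3} (size 2)  {s, sr^2, ...} (size 2)  {sr, sr^3, ...} (size 2)
  chi_1 (triv)               1             1               1                    1                        1                       
  chi_2 (sign: r->1, s->-1)  1             1               1                    -1                       -1                      
  chi_3 (r->-1, s->1)        1             1               -1                   1                        -1                      
  chi_4 (r->-1, s->-1)       1             1               -1                   -1                       1                       
  chi_5 (2d, j=1)            2             -2              0                    0                        0                       

Spot check: chi_3 (r->-1, s->1) on {e} = 1.

Proof sketch: D_4 has order 2*4 = 8 with 5 conjugacy classes, hence 5 irreducibles. Sum of squared dims 1 + 1 + 1 + 1 + 4 = 8 = |G|. Linear characters come from the abelianisation; the 2-dimensional irreps have character r^k -> 2*cos(2*pi*j*k/4), reflections -> 0.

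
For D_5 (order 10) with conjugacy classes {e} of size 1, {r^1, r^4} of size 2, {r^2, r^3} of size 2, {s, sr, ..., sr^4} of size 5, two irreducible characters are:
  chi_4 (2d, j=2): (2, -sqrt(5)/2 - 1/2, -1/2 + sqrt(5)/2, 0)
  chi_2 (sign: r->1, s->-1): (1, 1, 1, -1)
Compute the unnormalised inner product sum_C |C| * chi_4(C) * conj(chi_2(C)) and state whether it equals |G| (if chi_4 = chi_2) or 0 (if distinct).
Sum = 0; so <chi_4, chi_2> = 0 (distinct irreducibles are orthogonal).

Explanation: Compute term by term over conjugacy classes (|C| * chi_4(C) * conj(chi_2(C))):
  1*(2)*conj(1) + 2*(-sqrt(5)/2 - 1/2)*conj(1) + 2*(-1/2 + sqrt(5)/2)*conj(1) + 5*(0)*conj(-1)
  = (2) + (-sqrt(5) - 1) + (-1 + sqrt(5)) + (0)
  = 0.
Dividing by |G| = 10 gives 0/10 = 0, matching the row-orthogonality relation <chi_4, chi_2> = [chi_4 = chi_2].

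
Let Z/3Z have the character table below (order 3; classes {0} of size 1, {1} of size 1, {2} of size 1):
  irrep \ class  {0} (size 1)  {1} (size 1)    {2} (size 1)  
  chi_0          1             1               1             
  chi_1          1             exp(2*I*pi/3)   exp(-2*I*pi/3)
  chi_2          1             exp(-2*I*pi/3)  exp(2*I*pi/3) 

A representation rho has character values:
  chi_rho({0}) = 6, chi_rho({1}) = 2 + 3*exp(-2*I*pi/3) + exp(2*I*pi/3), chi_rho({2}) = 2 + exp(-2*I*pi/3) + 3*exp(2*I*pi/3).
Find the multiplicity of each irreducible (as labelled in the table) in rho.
Multiplicities: chi_0: 2, chi_1: 1, chi_2: 3.

Solution. Use <chi_rho, chi> = (1/|G|) sum_C |C| * chi_rho(C) * conj(chi(C)) with |G| = 3 for each irreducible chi in the table:
  <chi_rho, chi_0> = (1/3)[1*(6)*conj(1) + 1*(2 + 3*exp(-2*I*pi/3) + exp(2*I*pi/3))*conj(1) + 1*(2 + exp(-2*I*pi/3) + 3*exp(2*I*pi/3))*conj(1)]
      = (1/3)[(6) + (2 + 3*exp(-2*I*pi/3) + exp(2*I*pi/3)) + (2 + exp(-2*I*pi/3) + 3*exp(2*I*pi/3))] = 6/3 = 2
  <chi_rho, chi_1> = (1/3)[1*(6)*conj(1) + 1*(2 + 3*exp(-2*I*pi/3) + exp(2*I*pi/3))*conj(exp(2*I*pi/3)) + 1*(2 + exp(-2*I*pi/3) + 3*exp(2*I*pi/3))*conj(exp(-2*I*pi/3))]
      = (1/3)[(6) + (1 + 2*exp(-2*I*pi/3) + 3*exp(2*I*pi/3)) + (1 + 3*exp(-2*I*pi/3) + 2*exp(2*I*pi/3))] = 3/3 = 1
  <chi_rho, chi_2> = (1/3)[1*(6)*conj(1) + 1*(2 + 3*exp(-2*I*pi/3) + exp(2*I*pi/3))*conj(exp(-2*I*pi/3)) + 1*(2 + exp(-2*I*pi/3) + 3*exp(2*I*pi/3))*conj(exp(2*I*pi/3))]
      = (1/3)[(6) + (3 + exp(-2*I*pi/3) + 2*exp(2*I*pi/3)) + (3 + 2*exp(-2*I*pi/3) + exp(2*I*pi/3))] = 9/3 = 3
(Exp terms are combined using exp(i*s)*conj(exp(i*t)) = exp(i*(s-t)), and sums of them are collapsed using the identity that for every m > 1 the m distinct m-th roots of unity sum to 0, e.g. 1 + exp(2*I*pi/3) + exp(-2*I*pi/3) = 0.)
Dimension check: dim(rho) = sum (mult * dim) = 2*1 + 1*1 + 3*1 = 6 = chi_rho(e) = 6.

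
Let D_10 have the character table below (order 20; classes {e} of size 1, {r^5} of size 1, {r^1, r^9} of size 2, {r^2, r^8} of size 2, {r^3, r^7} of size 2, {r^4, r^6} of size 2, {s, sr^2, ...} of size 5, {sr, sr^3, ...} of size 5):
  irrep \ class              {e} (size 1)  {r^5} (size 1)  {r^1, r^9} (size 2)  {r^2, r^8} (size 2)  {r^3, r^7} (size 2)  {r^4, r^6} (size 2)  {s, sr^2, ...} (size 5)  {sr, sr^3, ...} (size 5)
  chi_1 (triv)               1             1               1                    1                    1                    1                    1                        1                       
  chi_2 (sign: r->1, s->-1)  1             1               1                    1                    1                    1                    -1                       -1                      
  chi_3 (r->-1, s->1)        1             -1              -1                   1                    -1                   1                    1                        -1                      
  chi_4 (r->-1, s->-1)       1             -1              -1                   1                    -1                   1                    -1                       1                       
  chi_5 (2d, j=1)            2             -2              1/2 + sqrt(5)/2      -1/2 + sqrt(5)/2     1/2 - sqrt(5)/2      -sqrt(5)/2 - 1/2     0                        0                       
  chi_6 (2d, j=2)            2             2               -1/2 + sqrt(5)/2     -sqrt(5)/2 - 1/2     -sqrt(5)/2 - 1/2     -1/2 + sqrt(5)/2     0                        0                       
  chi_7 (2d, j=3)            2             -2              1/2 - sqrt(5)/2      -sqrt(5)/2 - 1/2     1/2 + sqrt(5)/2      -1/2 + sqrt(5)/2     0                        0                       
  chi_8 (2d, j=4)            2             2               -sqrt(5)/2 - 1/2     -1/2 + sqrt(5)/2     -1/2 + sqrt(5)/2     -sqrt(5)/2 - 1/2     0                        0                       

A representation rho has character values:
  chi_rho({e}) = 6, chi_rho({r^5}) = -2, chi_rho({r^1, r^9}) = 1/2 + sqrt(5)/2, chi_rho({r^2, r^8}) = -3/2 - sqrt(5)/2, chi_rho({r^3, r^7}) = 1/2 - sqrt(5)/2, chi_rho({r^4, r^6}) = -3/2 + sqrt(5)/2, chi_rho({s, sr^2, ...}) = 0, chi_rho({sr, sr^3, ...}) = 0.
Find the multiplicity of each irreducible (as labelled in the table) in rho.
Multiplicities: chi_1: 0, chi_2: 0, chi_3: 0, chi_4: 0, chi_5: 1, chi_6: 1, chi_7: 1, chi_8: 0.

Details: Use <chi_rho, chi> = (1/|G|) sum_C |C| * chi_rho(C) * conj(chi(C)) with |G| = 20 for each irreducible chi in the table:
  <chi_rho, chi_1> = (1/20)[1*(6)*conj(1) + 1*(-2)*conj(1) + 2*(1/2 + sqrt(5)/2)*conj(1) + 2*(-3/2 - sqrt(5)/2)*conj(1) + 2*(1/2 - sqrt(5)/2)*conj(1) + 2*(-3/2 + sqrt(5)/2)*conj(1) + 5*(0)*conj(1) + 5*(0)*conj(1)]
      = (1/20)[(6) + (-2) + (1 + sqrt(5)) + (-3 - sqrt(5)) + (1 - sqrt(5)) + (-3 + sqrt(5)) + (0) + (0)] = 0/20 = 0
  <chi_rho, chi_2> = (1/20)[1*(6)*conj(1) + 1*(-2)*conj(1) + 2*(1/2 + sqrt(5)/2)*conj(1) + 2*(-3/2 - sqrt(5)/2)*conj(1) + 2*(1/2 - sqrt(5)/2)*conj(1) + 2*(-3/2 + sqrt(5)/2)*conj(1) + 5*(0)*conj(-1) + 5*(0)*conj(-1)]
      = (1/20)[(6) + (-2) + (1 + sqrt(5)) + (-3 - sqrt(5)) + (1 - sqrt(5)) + (-3 + sqrt(5)) + (0) + (0)] = 0/20 = 0
  <chi_rho, chi_3> = (1/20)[1*(6)*conj(1) + 1*(-2)*conj(-1) + 2*(1/2 + sqrt(5)/2)*conj(-1) + 2*(-3/2 - sqrt(5)/2)*conj(1) + 2*(1/2 - sqrt(5)/2)*conj(-1) + 2*(-3/2 + sqrt(5)/2)*conj(1) + 5*(0)*conj(1) + 5*(0)*conj(-1)]
      = (1/20)[(6) + (2) + (-sqrt(5) - 1) + (-3 - sqrt(5)) + (-1 + sqrt(5)) + (-3 + sqrt(5)) + (0) + (0)] = 0/20 = 0
  <chi_rho, chi_4> = (1/20)[1*(6)*conj(1) + 1*(-2)*conj(-1) + 2*(1/2 + sqrt(5)/2)*conj(-1) + 2*(-3/2 - sqrt(5)/2)*conj(1) + 2*(1/2 - sqrt(5)/2)*conj(-1) + 2*(-3/2 + sqrt(5)/2)*conj(1) + 5*(0)*conj(-1) + 5*(0)*conj(1)]
      = (1/20)[(6) + (2) + (-sqrt(5) - 1) + (-3 - sqrt(5)) + (-1 + sqrt(5)) + (-3 + sqrt(5)) + (0) + (0)] = 0/20 = 0
  <chi_rho, chi_5> = (1/20)[1*(6)*conj(2) + 1*(-2)*conj(-2) + 2*(1/2 + sqrt(5)/2)*conj(1/2 + sqrt(5)/2) + 2*(-3/2 - sqrt(5)/2)*conj(-1/2 + sqrt(5)/2) + 2*(1/2 - sqrt(5)/2)*conj(1/2 - sqrt(5)/2) + 2*(-3/2 + sqrt(5)/2)*conj(-sqrt(5)/2 - 1/2) + 5*(0)*conj(0) + 5*(0)*conj(0)]
      = (1/20)[(12) + (4) + (sqrt(5) + 3) + (-sqrt(5) - 1) + (3 - sqrt(5)) + (-1 + sqrt(5)) + (0) + (0)] = 20/20 = 1
  <chi_rho, chi_6> = (1/20)[1*(6)*conj(2) + 1*(-2)*conj(2) + 2*(1/2 + sqrt(5)/2)*conj(-1/2 + sqrt(5)/2) + 2*(-3/2 - sqrt(5)/2)*conj(-sqrt(5)/2 - 1/2) + 2*(1/2 - sqrt(5)/2)*conj(-sqrt(5)/2 - 1/2) + 2*(-3/2 + sqrt(5)/2)*conj(-1/2 + sqrt(5)/2) + 5*(0)*conj(0) + 5*(0)*conj(0)]
      = (1/20)[(12) + (-4) + (2) + (4 + 2*sqrt(5)) + (2) + (4 - 2*sqrt(5)) + (0) + (0)] = 20/20 = 1
  <chi_rho, chi_7> = (1/20)[1*(6)*conj(2) + 1*(-2)*conj(-2) + 2*(1/2 + sqrt(5)/2)*conj(1/2 - sqrt(5)/2) + 2*(-3/2 - sqrt(5)/2)*conj(-sqrt(5)/2 - 1/2) + 2*(1/2 - sqrt(5)/2)*conj(1/2 + sqrt(5)/2) + 2*(-3/2 + sqrt(5)/2)*conj(-1/2 + sqrt(5)/2) + 5*(0)*conj(0) + 5*(0)*conj(0)]
      = (1/20)[(12) + (4) + (-2) + (4 + 2*sqrt(5)) + (-2) + (4 - 2*sqrt(5)) + (0) + (0)] = 20/20 = 1
  <chi_rho, chi_8> = (1/20)[1*(6)*conj(2) + 1*(-2)*conj(2) + 2*(1/2 + sqrt(5)/2)*conj(-sqrt(5)/2 - 1/2) + 2*(-3/2 - sqrt(5)/2)*conj(-1/2 + sqrt(5)/2) + 2*(1/2 - sqrt(5)/2)*conj(-1/2 + sqrt(5)/2) + 2*(-3/2 + sqrt(5)/2)*conj(-sqrt(5)/2 - 1/2) + 5*(0)*conj(0) + 5*(0)*conj(0)]
      = (1/20)[(12) + (-4) + (-3 - sqrt(5)) + (-sqrt(5) - 1) + (-3 + sqrt(5)) + (-1 + sqrt(5)) + (0) + (0)] = 0/20 = 0
Dimension check: dim(rho) = sum (mult * dim) = 0*1 + 0*1 + 0*1 + 0*1 + 1*2 + 1*2 + 1*2 + 0*2 = 6 = chi_rho(e) = 6.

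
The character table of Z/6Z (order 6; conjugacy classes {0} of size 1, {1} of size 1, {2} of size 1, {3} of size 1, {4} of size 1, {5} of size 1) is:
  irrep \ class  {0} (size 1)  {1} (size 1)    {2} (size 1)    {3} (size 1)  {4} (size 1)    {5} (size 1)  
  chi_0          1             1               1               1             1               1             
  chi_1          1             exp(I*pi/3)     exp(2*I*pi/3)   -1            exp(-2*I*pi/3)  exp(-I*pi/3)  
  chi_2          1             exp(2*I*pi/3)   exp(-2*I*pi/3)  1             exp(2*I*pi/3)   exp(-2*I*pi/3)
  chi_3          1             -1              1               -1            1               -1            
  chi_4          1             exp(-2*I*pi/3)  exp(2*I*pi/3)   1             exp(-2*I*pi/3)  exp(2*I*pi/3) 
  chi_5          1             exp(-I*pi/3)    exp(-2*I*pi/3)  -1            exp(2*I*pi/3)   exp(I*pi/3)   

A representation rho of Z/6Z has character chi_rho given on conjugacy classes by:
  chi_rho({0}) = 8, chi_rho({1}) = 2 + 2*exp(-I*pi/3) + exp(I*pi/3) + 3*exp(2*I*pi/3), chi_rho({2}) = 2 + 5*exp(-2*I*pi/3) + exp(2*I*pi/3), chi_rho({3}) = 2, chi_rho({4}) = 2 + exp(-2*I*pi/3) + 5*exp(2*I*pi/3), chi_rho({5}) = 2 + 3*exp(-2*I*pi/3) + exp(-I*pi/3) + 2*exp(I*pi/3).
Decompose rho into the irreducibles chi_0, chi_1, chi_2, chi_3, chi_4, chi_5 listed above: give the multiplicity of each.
Multiplicities: chi_0: 2, chi_1: 1, chi_2: 3, chi_3: 0, chi_4: 0, chi_5: 2.

Use <chi_rho, chi> = (1/|G|) sum_C |C| * chi_rho(C) * conj(chi(C)) with |G| = 6 for each irreducible chi in the table:
  <chi_rho, chi_0> = (1/6)[1*(8)*conj(1) + 1*(2 + 2*exp(-I*pi/3) + exp(I*pi/3) + 3*exp(2*I*pi/3))*conj(1) + 1*(2 + 5*exp(-2*I*pi/3) + exp(2*I*pi/3))*conj(1) + 1*(2)*conj(1) + 1*(2 + exp(-2*I*pi/3) + 5*exp(2*I*pi/3))*conj(1) + 1*(2 + 3*exp(-2*I*pi/3) + exp(-I*pi/3) + 2*exp(I*pi/3))*conj(1)]
      = (1/6)[(8) + (2 + 2*exp(-I*pi/3) + exp(I*pi/3) + 3*exp(2*I*pi/3)) + (2 + 5*exp(-2*I*pi/3) + exp(2*I*pi/3)) + (2) + (2 + exp(-2*I*pi/3) + 5*exp(2*I*pi/3)) + (2 + 3*exp(-2*I*pi/3) + exp(-I*pi/3) + 2*exp(I*pi/3))] = 12/6 = 2
  <chi_rho, chi_1> = (1/6)[1*(8)*conj(1) + 1*(2 + 2*exp(-I*pi/3) + exp(I*pi/3) + 3*exp(2*I*pi/3))*conj(exp(I*pi/3)) + 1*(2 + 5*exp(-2*I*pi/3) + exp(2*I*pi/3))*conj(exp(2*I*pi/3)) + 1*(2)*conj(-1) + 1*(2 + exp(-2*I*pi/3) + 5*exp(2*I*pi/3))*conj(exp(-2*I*pi/3)) + 1*(2 + 3*exp(-2*I*pi/3) + exp(-I*pi/3) + 2*exp(I*pi/3))*conj(exp(-I*pi/3))]
      = (1/6)[(8) + (1 + 2*exp(-2*I*pi/3) + 2*exp(-I*pi/3) + 3*exp(I*pi/3)) + (1 + 2*exp(-2*I*pi/3) + 5*exp(2*I*pi/3)) + (-2) + (1 + 5*exp(-2*I*pi/3) + 2*exp(2*I*pi/3)) + (1 + 3*exp(-I*pi/3) + 2*exp(2*I*pi/3) + 2*exp(I*pi/3))] = 6/6 = 1
  <chi_rho, chi_2> = (1/6)[1*(8)*conj(1) + 1*(2 + 2*exp(-I*pi/3) + exp(I*pi/3) + 3*exp(2*I*pi/3))*conj(exp(2*I*pi/3)) + 1*(2 + 5*exp(-2*I*pi/3) + exp(2*I*pi/3))*conj(exp(-2*I*pi/3)) + 1*(2)*conj(1) + 1*(2 + exp(-2*I*pi/3) + 5*exp(2*I*pi/3))*conj(exp(2*I*pi/3)) + 1*(2 + 3*exp(-2*I*pi/3) + exp(-I*pi/3) + 2*exp(I*pi/3))*conj(exp(-2*I*pi/3))]
      = (1/6)[(8) + (1 + 2*exp(-2*I*pi/3) + exp(-I*pi/3)) + (5 + exp(-2*I*pi/3) + 2*exp(2*I*pi/3)) + (2) + (5 + 2*exp(-2*I*pi/3) + exp(2*I*pi/3)) + (1 + exp(I*pi/3) + 2*exp(2*I*pi/3))] = 18/6 = 3
  <chi_rho, chi_3> = (1/6)[1*(8)*conj(1) + 1*(2 + 2*exp(-I*pi/3) + exp(I*pi/3) + 3*exp(2*I*pi/3))*conj(-1) + 1*(2 + 5*exp(-2*I*pi/3) + exp(2*I*pi/3))*conj(1) + 1*(2)*conj(-1) + 1*(2 + exp(-2*I*pi/3) + 5*exp(2*I*pi/3))*conj(1) + 1*(2 + 3*exp(-2*I*pi/3) + exp(-I*pi/3) + 2*exp(I*pi/3))*conj(-1)]
      = (1/6)[(8) + (-2 - 3*exp(2*I*pi/3) - exp(I*pi/3) - 2*exp(-I*pi/3)) + (2 + 5*exp(-2*I*pi/3) + exp(2*I*pi/3)) + (-2) + (2 + exp(-2*I*pi/3) + 5*exp(2*I*pi/3)) + (-2 - 2*exp(I*pi/3) - exp(-I*pi/3) - 3*exp(-2*I*pi/3))] = 0/6 = 0
  <chi_rho, chi_4> = (1/6)[1*(8)*conj(1) + 1*(2 + 2*exp(-I*pi/3) + exp(I*pi/3) + 3*exp(2*I*pi/3))*conj(exp(-2*I*pi/3)) + 1*(2 + 5*exp(-2*I*pi/3) + exp(2*I*pi/3))*conj(exp(2*I*pi/3)) + 1*(2)*conj(1) + 1*(2 + exp(-2*I*pi/3) + 5*exp(2*I*pi/3))*conj(exp(-2*I*pi/3)) + 1*(2 + 3*exp(-2*I*pi/3) + exp(-I*pi/3) + 2*exp(I*pi/3))*conj(exp(2*I*pi/3))]
      = (1/6)[(8) + (-1 + 3*exp(-2*I*pi/3) + 2*exp(2*I*pi/3) + 2*exp(I*pi/3)) + (1 + 2*exp(-2*I*pi/3) + 5*exp(2*I*pi/3)) + (2) + (1 + 5*exp(-2*I*pi/3) + 2*exp(2*I*pi/3)) + (-1 + 2*exp(-2*I*pi/3) + 2*exp(-I*pi/3) + 3*exp(2*I*pi/3))] = 0/6 = 0
  <chi_rho, chi_5> = (1/6)[1*(8)*conj(1) + 1*(2 + 2*exp(-I*pi/3) + exp(I*pi/3) + 3*exp(2*I*pi/3))*conj(exp(-I*pi/3)) + 1*(2 + 5*exp(-2*I*pi/3) + exp(2*I*pi/3))*conj(exp(-2*I*pi/3)) + 1*(2)*conj(-1) + 1*(2 + exp(-2*I*pi/3) + 5*exp(2*I*pi/3))*conj(exp(2*I*pi/3)) + 1*(2 + 3*exp(-2*I*pi/3) + exp(-I*pi/3) + 2*exp(I*pi/3))*conj(exp(I*pi/3))]
      = (1/6)[(8) + (-1 + exp(2*I*pi/3) + 2*exp(I*pi/3)) + (5 + exp(-2*I*pi/3) + 2*exp(2*I*pi/3)) + (-2) + (5 + 2*exp(-2*I*pi/3) + exp(2*I*pi/3)) + (-1 + 2*exp(-I*pi/3) + exp(-2*I*pi/3))] = 12/6 = 2
(Exp terms are combined using exp(i*s)*conj(exp(i*t)) = exp(i*(s-t)), and sums of them are collapsed using the identity that for every m > 1 the m distinct m-th roots of unity sum to 0, e.g. 1 + exp(2*I*pi/3) + exp(-2*I*pi/3) = 0.)
Dimension check: dim(rho) = sum (mult * dim) = 2*1 + 1*1 + 3*1 + 0*1 + 0*1 + 2*1 = 8 = chi_rho(e) = 8.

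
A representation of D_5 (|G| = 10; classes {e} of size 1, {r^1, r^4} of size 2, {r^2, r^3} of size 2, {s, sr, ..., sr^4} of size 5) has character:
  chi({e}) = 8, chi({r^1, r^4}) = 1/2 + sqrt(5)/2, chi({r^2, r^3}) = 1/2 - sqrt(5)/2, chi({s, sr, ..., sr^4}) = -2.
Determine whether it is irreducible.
Not irreducible (reducible): <chi, chi> = 9 > 1.

Reasoning: <chi, chi> = (1/|G|) sum_C |C| * |chi(C)|^2 = (1/10)[1*|8|^2 + 2*|1/2 + sqrt(5)/2|^2 + 2*|1/2 - sqrt(5)/2|^2 + 5*|-2|^2]
  = (1/10)[(64) + (sqrt(5) + 3) + (3 - sqrt(5)) + (20)] = 90/10 = 9.
A character is irreducible iff <chi, chi> = 1, so this representation is reducible.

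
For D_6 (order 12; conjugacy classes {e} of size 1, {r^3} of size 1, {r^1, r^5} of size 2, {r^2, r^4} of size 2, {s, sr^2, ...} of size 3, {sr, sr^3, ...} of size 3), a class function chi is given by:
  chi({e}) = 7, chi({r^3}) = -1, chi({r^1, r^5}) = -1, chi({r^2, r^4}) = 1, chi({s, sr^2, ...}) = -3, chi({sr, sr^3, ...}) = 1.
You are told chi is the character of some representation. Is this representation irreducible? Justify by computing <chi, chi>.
Not irreducible (reducible): <chi, chi> = 7 > 1.

Reasoning: <chi, chi> = (1/|G|) sum_C |C| * |chi(C)|^2 = (1/12)[1*|7|^2 + 1*|-1|^2 + 2*|-1|^2 + 2*|1|^2 + 3*|-3|^2 + 3*|1|^2]
  = (1/12)[(49) + (1) + (2) + (2) + (27) + (3)] = 84/12 = 7.
A character is irreducible iff <chi, chi> = 1, so this representation is reducible.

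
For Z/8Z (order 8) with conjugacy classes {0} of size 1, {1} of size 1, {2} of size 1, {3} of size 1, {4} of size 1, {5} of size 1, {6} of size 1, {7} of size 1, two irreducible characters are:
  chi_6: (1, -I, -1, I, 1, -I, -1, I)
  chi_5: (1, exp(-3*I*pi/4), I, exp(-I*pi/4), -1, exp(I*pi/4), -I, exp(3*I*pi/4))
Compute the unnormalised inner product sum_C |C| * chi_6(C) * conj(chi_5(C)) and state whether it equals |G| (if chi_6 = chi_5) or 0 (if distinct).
Sum = 0; so <chi_6, chi_5> = 0 (distinct irreducibles are orthogonal).

Proof sketch: Compute term by term over conjugacy classes (|C| * chi_6(C) * conj(chi_5(C))):
  1*(1)*conj(1) + 1*(-I)*conj(exp(-3*I*pi/4)) + 1*(-1)*conj(I) + 1*(I)*conj(exp(-I*pi/4)) + 1*(1)*conj(-1) + 1*(-I)*conj(exp(I*pi/4)) + 1*(-1)*conj(-I) + 1*(I)*conj(exp(3*I*pi/4))
  = (1) + (-exp(-3*I*pi/4)) + (I) + (exp(3*I*pi/4)) + (-1) + (-exp(I*pi/4)) + (-I) + (exp(-I*pi/4))
  = 0.
(Exp terms are combined using exp(i*s)*conj(exp(i*t)) = exp(i*(s-t)), and sums of them are collapsed using the identity that for every m > 1 the m distinct m-th roots of unity sum to 0, e.g. 1 + exp(2*I*pi/3) + exp(-2*I*pi/3) = 0.)
Dividing by |G| = 8 gives 0/8 = 0, matching the row-orthogonality relation <chi_6, chi_5> = [chi_6 = chi_5].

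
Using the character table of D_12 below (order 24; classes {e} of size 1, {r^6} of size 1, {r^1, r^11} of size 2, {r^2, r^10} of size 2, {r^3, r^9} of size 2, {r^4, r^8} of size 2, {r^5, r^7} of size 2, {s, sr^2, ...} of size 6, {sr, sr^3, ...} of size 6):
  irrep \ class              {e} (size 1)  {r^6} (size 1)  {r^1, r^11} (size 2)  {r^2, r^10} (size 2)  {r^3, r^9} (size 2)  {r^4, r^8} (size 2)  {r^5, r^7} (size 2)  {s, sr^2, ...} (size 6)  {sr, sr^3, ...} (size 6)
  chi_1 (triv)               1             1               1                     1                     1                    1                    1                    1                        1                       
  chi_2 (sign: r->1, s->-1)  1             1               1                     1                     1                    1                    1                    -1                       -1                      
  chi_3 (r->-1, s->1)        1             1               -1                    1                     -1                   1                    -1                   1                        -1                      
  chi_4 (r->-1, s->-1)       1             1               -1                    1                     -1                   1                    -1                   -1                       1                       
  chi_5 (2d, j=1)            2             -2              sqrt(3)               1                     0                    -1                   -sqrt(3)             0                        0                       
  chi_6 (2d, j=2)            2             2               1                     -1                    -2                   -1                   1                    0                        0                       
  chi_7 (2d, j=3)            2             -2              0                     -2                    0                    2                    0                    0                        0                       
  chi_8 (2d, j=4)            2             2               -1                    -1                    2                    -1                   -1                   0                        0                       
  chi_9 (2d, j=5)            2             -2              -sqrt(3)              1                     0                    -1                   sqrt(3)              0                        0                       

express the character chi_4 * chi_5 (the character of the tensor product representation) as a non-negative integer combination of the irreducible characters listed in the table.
chi_4 tensor chi_5 = chi_9 (all other irreducibles have multiplicity 0).

Reasoning: The character of a tensor product is the pointwise product (chi_4 * chi_5)(C) = chi_4(C) * chi_5(C):
  {e}: (1)*(2), {r^6}: (1)*(-2), {r^1, r^11}: (-1)*(sqrt(3)), {r^2, r^10}: (1)*(1), {r^3, r^9}: (-1)*(0), {r^4, r^8}: (1)*(-1), {r^5, r^7}: (-1)*(-sqrt(3)), {s, sr^2, ...}: (-1)*(0), {sr, sr^3, ...}: (1)*(0)
so (chi_4 * chi_5) takes values
  {e} -> 2, {r^6} -> -2, {r^1, r^11} -> -sqrt(3), {r^2, r^10} -> 1, {r^3, r^9} -> 0, {r^4, r^8} -> -1, {r^5, r^7} -> sqrt(3), {s, sr^2, ...} -> 0, {sr, sr^3, ...} -> 0.
Now take the inner product of this character with each irreducible chi from the table, <chi_4*chi_5, chi> = (1/24) sum_C |C| (chi_4*chi_5)(C) conj(chi(C)):
  <chi_4*chi_5, chi_1> = (1/24)[1*(2)*conj(1) + 1*(-2)*conj(1) + 2*(-sqrt(3))*conj(1) + 2*(1)*conj(1) + 2*(0)*conj(1) + 2*(-1)*conj(1) + 2*(sqrt(3))*conj(1) + 6*(0)*conj(1) + 6*(0)*conj(1)]
      = (1/24)[(2) + (-2) + (-2*sqrt(3)) + (2) + (0) + (-2) + (2*sqrt(3)) + (0) + (0)] = 0/24 = 0
  <chi_4*chi_5, chi_2> = (1/24)[1*(2)*conj(1) + 1*(-2)*conj(1) + 2*(-sqrt(3))*conj(1) + 2*(1)*conj(1) + 2*(0)*conj(1) + 2*(-1)*conj(1) + 2*(sqrt(3))*conj(1) + 6*(0)*conj(-1) + 6*(0)*conj(-1)]
      = (1/24)[(2) + (-2) + (-2*sqrt(3)) + (2) + (0) + (-2) + (2*sqrt(3)) + (0) + (0)] = 0/24 = 0
  <chi_4*chi_5, chi_3> = (1/24)[1*(2)*conj(1) + 1*(-2)*conj(1) + 2*(-sqrt(3))*conj(-1) + 2*(1)*conj(1) + 2*(0)*conj(-1) + 2*(-1)*conj(1) + 2*(sqrt(3))*conj(-1) + 6*(0)*conj(1) + 6*(0)*conj(-1)]
      = (1/24)[(2) + (-2) + (2*sqrt(3)) + (2) + (0) + (-2) + (-2*sqrt(3)) + (0) + (0)] = 0/24 = 0
  <chi_4*chi_5, chi_4> = (1/24)[1*(2)*conj(1) + 1*(-2)*conj(1) + 2*(-sqrt(3))*conj(-1) + 2*(1)*conj(1) + 2*(0)*conj(-1) + 2*(-1)*conj(1) + 2*(sqrt(3))*conj(-1) + 6*(0)*conj(-1) + 6*(0)*conj(1)]
      = (1/24)[(2) + (-2) + (2*sqrt(3)) + (2) + (0) + (-2) + (-2*sqrt(3)) + (0) + (0)] = 0/24 = 0
  <chi_4*chi_5, chi_5> = (1/24)[1*(2)*conj(2) + 1*(-2)*conj(-2) + 2*(-sqrt(3))*conj(sqrt(3)) + 2*(1)*conj(1) + 2*(0)*conj(0) + 2*(-1)*conj(-1) + 2*(sqrt(3))*conj(-sqrt(3)) + 6*(0)*conj(0) + 6*(0)*conj(0)]
      = (1/24)[(4) + (4) + (-6) + (2) + (0) + (2) + (-6) + (0) + (0)] = 0/24 = 0
  <chi_4*chi_5, chi_6> = (1/24)[1*(2)*conj(2) + 1*(-2)*conj(2) + 2*(-sqrt(3))*conj(1) + 2*(1)*conj(-1) + 2*(0)*conj(-2) + 2*(-1)*conj(-1) + 2*(sqrt(3))*conj(1) + 6*(0)*conj(0) + 6*(0)*conj(0)]
      = (1/24)[(4) + (-4) + (-2*sqrt(3)) + (-2) + (0) + (2) + (2*sqrt(3)) + (0) + (0)] = 0/24 = 0
  <chi_4*chi_5, chi_7> = (1/24)[1*(2)*conj(2) + 1*(-2)*conj(-2) + 2*(-sqrt(3))*conj(0) + 2*(1)*conj(-2) + 2*(0)*conj(0) + 2*(-1)*conj(2) + 2*(sqrt(3))*conj(0) + 6*(0)*conj(0) + 6*(0)*conj(0)]
      = (1/24)[(4) + (4) + (0) + (-4) + (0) + (-4) + (0) + (0) + (0)] = 0/24 = 0
  <chi_4*chi_5, chi_8> = (1/24)[1*(2)*conj(2) + 1*(-2)*conj(2) + 2*(-sqrt(3))*conj(-1) + 2*(1)*conj(-1) + 2*(0)*conj(2) + 2*(-1)*conj(-1) + 2*(sqrt(3))*conj(-1) + 6*(0)*conj(0) + 6*(0)*conj(0)]
      = (1/24)[(4) + (-4) + (2*sqrt(3)) + (-2) + (0) + (2) + (-2*sqrt(3)) + (0) + (0)] = 0/24 = 0
  <chi_4*chi_5, chi_9> = (1/24)[1*(2)*conj(2) + 1*(-2)*conj(-2) + 2*(-sqrt(3))*conj(-sqrt(3)) + 2*(1)*conj(1) + 2*(0)*conj(0) + 2*(-1)*conj(-1) + 2*(sqrt(3))*conj(sqrt(3)) + 6*(0)*conj(0) + 6*(0)*conj(0)]
      = (1/24)[(4) + (4) + (6) + (2) + (0) + (2) + (6) + (0) + (0)] = 24/24 = 1
Hence the multiplicities are chi_9: 1. Dimension check: dim(chi_4)*dim(chi_5) = 1*2 = 2 and sum (mult * dim) = 1*2 = 2.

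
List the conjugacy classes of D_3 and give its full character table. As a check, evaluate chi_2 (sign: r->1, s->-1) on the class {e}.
Conjugacy classes: {e} of size 1, {r^1, r^2} of size 2, {s, sr, ..., sr^2} of size 3.
Character table:
  irrep \ class              {e} (size 1)  {r^1, r^2} (size 2)  {s, sr, ..., sr^2} (size 3)
  chi_1 (triv)               1             1                    1                          
  chi_2 (sign: r->1, s->-1)  1             1                    -1                         
  chi_3 (2d, j=1)            2             -1                   0                          

Spot check: chi_2 (sign: r->1, s->-1) on {e} = 1.

Proof sketch: D_3 has order 2*3 = 6 with 3 conjugacy classes, hence 3 irreducibles. Sum of squared dims 1 + 1 + 4 = 6 = |G|. Linear characters come from the abelianisation; the 2-dimensional irreps have character r^k -> 2*cos(2*pi*j*k/3), reflections -> 0.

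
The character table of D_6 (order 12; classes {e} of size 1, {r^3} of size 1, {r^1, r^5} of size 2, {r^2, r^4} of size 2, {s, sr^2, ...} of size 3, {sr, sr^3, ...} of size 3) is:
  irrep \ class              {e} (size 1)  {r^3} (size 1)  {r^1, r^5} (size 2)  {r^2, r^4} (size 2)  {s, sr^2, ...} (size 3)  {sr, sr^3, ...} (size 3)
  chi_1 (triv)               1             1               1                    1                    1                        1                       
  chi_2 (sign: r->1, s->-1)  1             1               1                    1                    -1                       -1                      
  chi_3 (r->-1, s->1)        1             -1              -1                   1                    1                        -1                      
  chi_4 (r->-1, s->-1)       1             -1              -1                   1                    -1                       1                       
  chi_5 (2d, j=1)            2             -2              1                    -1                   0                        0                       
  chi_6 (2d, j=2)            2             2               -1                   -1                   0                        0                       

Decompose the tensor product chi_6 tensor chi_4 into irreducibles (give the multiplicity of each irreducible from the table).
chi_6 tensor chi_4 = chi_5 (all other irreducibles have multiplicity 0).

Derivation: The character of a tensor product is the pointwise product (chi_6 * chi_4)(C) = chi_6(C) * chi_4(C):
  {e}: (2)*(1), {r^3}: (2)*(-1), {r^1, r^5}: (-1)*(-1), {r^2, r^4}: (-1)*(1), {s, sr^2, ...}: (0)*(-1), {sr, sr^3, ...}: (0)*(1)
so (chi_6 * chi_4) takes values
  {e} -> 2, {r^3} -> -2, {r^1, r^5} -> 1, {r^2, r^4} -> -1, {s, sr^2, ...} -> 0, {sr, sr^3, ...} -> 0.
Now take the inner product of this character with each irreducible chi from the table, <chi_6*chi_4, chi> = (1/12) sum_C |C| (chi_6*chi_4)(C) conj(chi(C)):
  <chi_6*chi_4, chi_1> = (1/12)[1*(2)*conj(1) + 1*(-2)*conj(1) + 2*(1)*conj(1) + 2*(-1)*conj(1) + 3*(0)*conj(1) + 3*(0)*conj(1)]
      = (1/12)[(2) + (-2) + (2) + (-2) + (0) + (0)] = 0/12 = 0
  <chi_6*chi_4, chi_2> = (1/12)[1*(2)*conj(1) + 1*(-2)*conj(1) + 2*(1)*conj(1) + 2*(-1)*conj(1) + 3*(0)*conj(-1) + 3*(0)*conj(-1)]
      = (1/12)[(2) + (-2) + (2) + (-2) + (0) + (0)] = 0/12 = 0
  <chi_6*chi_4, chi_3> = (1/12)[1*(2)*conj(1) + 1*(-2)*conj(-1) + 2*(1)*conj(-1) + 2*(-1)*conj(1) + 3*(0)*conj(1) + 3*(0)*conj(-1)]
      = (1/12)[(2) + (2) + (-2) + (-2) + (0) + (0)] = 0/12 = 0
  <chi_6*chi_4, chi_4> = (1/12)[1*(2)*conj(1) + 1*(-2)*conj(-1) + 2*(1)*conj(-1) + 2*(-1)*conj(1) + 3*(0)*conj(-1) + 3*(0)*conj(1)]
      = (1/12)[(2) + (2) + (-2) + (-2) + (0) + (0)] = 0/12 = 0
  <chi_6*chi_4, chi_5> = (1/12)[1*(2)*conj(2) + 1*(-2)*conj(-2) + 2*(1)*conj(1) + 2*(-1)*conj(-1) + 3*(0)*conj(0) + 3*(0)*conj(0)]
      = (1/12)[(4) + (4) + (2) + (2) + (0) + (0)] = 12/12 = 1
  <chi_6*chi_4, chi_6> = (1/12)[1*(2)*conj(2) + 1*(-2)*conj(2) + 2*(1)*conj(-1) + 2*(-1)*conj(-1) + 3*(0)*conj(0) + 3*(0)*conj(0)]
      = (1/12)[(4) + (-4) + (-2) + (2) + (0) + (0)] = 0/12 = 0
Hence the multiplicities are chi_5: 1. Dimension check: dim(chi_6)*dim(chi_4) = 2*1 = 2 and sum (mult * dim) = 1*2 = 2.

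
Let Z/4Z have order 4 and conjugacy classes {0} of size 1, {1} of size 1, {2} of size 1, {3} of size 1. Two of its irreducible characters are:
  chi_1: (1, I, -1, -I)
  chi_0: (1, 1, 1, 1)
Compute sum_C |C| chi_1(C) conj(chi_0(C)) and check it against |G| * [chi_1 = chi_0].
Sum = 0; so <chi_1, chi_0> = 0 (distinct irreducibles are orthogonal).

Justification: Compute term by term over conjugacy classes (|C| * chi_1(C) * conj(chi_0(C))):
  1*(1)*conj(1) + 1*(I)*conj(1) + 1*(-1)*conj(1) + 1*(-I)*conj(1)
  = (1) + (I) + (-1) + (-I)
  = 0.
(Exp terms are combined using exp(i*s)*conj(exp(i*t)) = exp(i*(s-t)), and sums of them are collapsed using the identity that for every m > 1 the m distinct m-th roots of unity sum to 0, e.g. 1 + exp(2*I*pi/3) + exp(-2*I*pi/3) = 0.)
Dividing by |G| = 4 gives 0/4 = 0, matching the row-orthogonality relation <chi_1, chi_0> = [chi_1 = chi_0].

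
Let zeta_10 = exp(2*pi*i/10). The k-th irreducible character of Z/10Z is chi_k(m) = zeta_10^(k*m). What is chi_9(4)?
chi_9(4) = zeta_10^36 = exp(-4*I*pi/5)

chi_9(4) = zeta_10^(9*4) = zeta_10^36. Since zeta_10^10 = 1, this equals zeta_10^6 = exp(2*pi*i*6/10) = exp(-4*I*pi/5).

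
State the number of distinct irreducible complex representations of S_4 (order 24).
5

Derivation: The number of irreducible complex representations of a finite group equals its number of conjugacy classes. Conjugacy classes in S_4 correspond to cycle types, i.e. partitions of 4; there are p(4) = 5 of them, so S_4 (order 24) has exactly 5 irreducible complex representations.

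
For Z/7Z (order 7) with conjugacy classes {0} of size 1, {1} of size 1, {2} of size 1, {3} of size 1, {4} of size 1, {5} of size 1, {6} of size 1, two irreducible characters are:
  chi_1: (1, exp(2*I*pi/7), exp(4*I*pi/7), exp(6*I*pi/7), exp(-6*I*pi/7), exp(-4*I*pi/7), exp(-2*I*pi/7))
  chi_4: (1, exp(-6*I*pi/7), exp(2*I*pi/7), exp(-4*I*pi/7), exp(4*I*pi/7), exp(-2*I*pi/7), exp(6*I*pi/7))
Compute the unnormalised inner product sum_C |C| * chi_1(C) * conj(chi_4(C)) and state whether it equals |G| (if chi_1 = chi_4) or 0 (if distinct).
Sum = 0; so <chi_1, chi_4> = 0 (distinct irreducibles are orthogonal).

Argument: Compute term by term over conjugacy classes (|C| * chi_1(C) * conj(chi_4(C))):
  1*(1)*conj(1) + 1*(exp(2*I*pi/7))*conj(exp(-6*I*pi/7)) + 1*(exp(4*I*pi/7))*conj(exp(2*I*pi/7)) + 1*(exp(6*I*pi/7))*conj(exp(-4*I*pi/7)) + 1*(exp(-6*I*pi/7))*conj(exp(4*I*pi/7)) + 1*(exp(-4*I*pi/7))*conj(exp(-2*I*pi/7)) + 1*(exp(-2*I*pi/7))*conj(exp(6*I*pi/7))
  = (1) + (exp(-6*I*pi/7)) + (exp(2*I*pi/7)) + (exp(-4*I*pi/7)) + (exp(4*I*pi/7)) + (exp(-2*I*pi/7)) + (exp(6*I*pi/7))
  = 0.
(Exp terms are combined using exp(i*s)*conj(exp(i*t)) = exp(i*(s-t)), and sums of them are collapsed using the identity that for every m > 1 the m distinct m-th roots of unity sum to 0, e.g. 1 + exp(2*I*pi/3) + exp(-2*I*pi/3) = 0.)
Dividing by |G| = 7 gives 0/7 = 0, matching the row-orthogonality relation <chi_1, chi_4> = [chi_1 = chi_4].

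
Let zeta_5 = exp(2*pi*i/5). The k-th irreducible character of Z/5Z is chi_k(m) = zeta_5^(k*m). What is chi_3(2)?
chi_3(2) = zeta_5^6 = exp(2*I*pi/5)

Details: chi_3(2) = zeta_5^(3*2) = zeta_5^6. Since zeta_5^5 = 1, this equals zeta_5^1 = exp(2*pi*i*1/5) = exp(2*I*pi/5).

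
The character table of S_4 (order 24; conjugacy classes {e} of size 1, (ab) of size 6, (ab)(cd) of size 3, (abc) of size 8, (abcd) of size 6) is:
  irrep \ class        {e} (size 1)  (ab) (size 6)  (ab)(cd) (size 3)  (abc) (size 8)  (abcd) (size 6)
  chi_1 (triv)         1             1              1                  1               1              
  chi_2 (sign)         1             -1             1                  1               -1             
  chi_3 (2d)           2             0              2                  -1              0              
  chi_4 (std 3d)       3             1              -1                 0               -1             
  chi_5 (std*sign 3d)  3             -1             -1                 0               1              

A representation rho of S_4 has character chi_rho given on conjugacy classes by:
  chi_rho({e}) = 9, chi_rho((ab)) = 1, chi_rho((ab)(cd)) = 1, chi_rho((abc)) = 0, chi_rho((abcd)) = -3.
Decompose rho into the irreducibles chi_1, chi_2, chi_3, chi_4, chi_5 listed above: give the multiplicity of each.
Multiplicities: chi_1: 0, chi_2: 1, chi_3: 1, chi_4: 2, chi_5: 0.

Explanation: Use <chi_rho, chi> = (1/|G|) sum_C |C| * chi_rho(C) * conj(chi(C)) with |G| = 24 for each irreducible chi in the table:
  <chi_rho, chi_1> = (1/24)[1*(9)*conj(1) + 6*(1)*conj(1) + 3*(1)*conj(1) + 8*(0)*conj(1) + 6*(-3)*conj(1)]
      = (1/24)[(9) + (6) + (3) + (0) + (-18)] = 0/24 = 0
  <chi_rho, chi_2> = (1/24)[1*(9)*conj(1) + 6*(1)*conj(-1) + 3*(1)*conj(1) + 8*(0)*conj(1) + 6*(-3)*conj(-1)]
      = (1/24)[(9) + (-6) + (3) + (0) + (18)] = 24/24 = 1
  <chi_rho, chi_3> = (1/24)[1*(9)*conj(2) + 6*(1)*conj(0) + 3*(1)*conj(2) + 8*(0)*conj(-1) + 6*(-3)*conj(0)]
      = (1/24)[(18) + (0) + (6) + (0) + (0)] = 24/24 = 1
  <chi_rho, chi_4> = (1/24)[1*(9)*conj(3) + 6*(1)*conj(1) + 3*(1)*conj(-1) + 8*(0)*conj(0) + 6*(-3)*conj(-1)]
      = (1/24)[(27) + (6) + (-3) + (0) + (18)] = 48/24 = 2
  <chi_rho, chi_5> = (1/24)[1*(9)*conj(3) + 6*(1)*conj(-1) + 3*(1)*conj(-1) + 8*(0)*conj(0) + 6*(-3)*conj(1)]
      = (1/24)[(27) + (-6) + (-3) + (0) + (-18)] = 0/24 = 0
Dimension check: dim(rho) = sum (mult * dim) = 0*1 + 1*1 + 1*2 + 2*3 + 0*3 = 9 = chi_rho(e) = 9.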